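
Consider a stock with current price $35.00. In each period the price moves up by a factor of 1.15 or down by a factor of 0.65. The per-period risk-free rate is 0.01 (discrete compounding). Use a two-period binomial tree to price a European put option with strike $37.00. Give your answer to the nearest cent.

$5.99

Risk-neutral probability p = (1 + 0.01 − 0.65)/(1.15 − 0.65) = 0.3600/0.5000 = 0.7200
Terminal stock prices: S_uu = 46.29, S_ud = 26.16, S_dd = 14.79
Terminal payoffs (K − S): max(-9.287, 0) = 0, max(10.84, 0) = 10.84, max(22.21, 0) = 22.21
Node u (S = 40.25): V_u = 1/1.01·[0.7200·0.0000 + 0.2800·10.8375] = 3.0045
Node d (S = 22.75): V_d = 1/1.01·[0.7200·10.8375 + 0.2800·22.2125] = 13.8837
Node 0 (S = 35): V_0 = 1/1.01·[0.7200·3.0045 + 0.2800·13.8837] = 5.9907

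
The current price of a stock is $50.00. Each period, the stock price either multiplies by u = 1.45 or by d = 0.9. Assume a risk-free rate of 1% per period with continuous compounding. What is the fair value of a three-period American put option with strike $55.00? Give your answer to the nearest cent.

$9.21

Risk-neutral probability p = (e^0.01 − 0.9)/(1.45 − 0.9) = 0.1101/0.5500 = 0.2001
Terminal stock prices: S_uuu = 152.4, S_uud = 94.61, S_udd = 58.73, S_ddd = 36.45
Terminal payoffs (K − S): max(-97.43, 0) = 0, max(-39.61, 0) = 0, max(-3.725, 0) = 0, max(18.55, 0) = 18.55
Node uu (S = 105.1): continuation = e^(−0.01)·[0.2001·0.0000 + 0.7999·0.0000] = 0.0000; exercise value = 0.0000 ≤ continuation, so V_uu = 0.0000
Node ud (S = 65.25): continuation = e^(−0.01)·[0.2001·0.0000 + 0.7999·0.0000] = 0.0000; exercise value = 0.0000 ≤ continuation, so V_ud = 0.0000
Node dd (S = 40.5): continuation = e^(−0.01)·[0.2001·0.0000 + 0.7999·18.5500] = 14.6907; exercise value = 14.5000 ≤ continuation, so V_dd = 14.6907
Node u (S = 72.5): continuation = e^(−0.01)·[0.2001·0.0000 + 0.7999·0.0000] = 0.0000; exercise value = 0.0000 ≤ continuation, so V_u = 0.0000
Node d (S = 45): continuation = e^(−0.01)·[0.2001·0.0000 + 0.7999·14.6907] = 11.6343; exercise value = 10.0000 ≤ continuation, so V_d = 11.6343
Node 0 (S = 50): continuation = e^(−0.01)·[0.2001·0.0000 + 0.7999·11.6343] = 9.2138; exercise value = 5.0000 ≤ continuation, so V_0 = 9.2138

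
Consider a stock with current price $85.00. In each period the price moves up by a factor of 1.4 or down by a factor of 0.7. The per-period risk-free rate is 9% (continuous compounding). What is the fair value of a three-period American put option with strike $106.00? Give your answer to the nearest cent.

$23.23

Risk-neutral probability p = (e^0.09 − 0.7)/(1.4 − 0.7) = 0.3942/0.7000 = 0.5631
Terminal stock prices: S_uuu = 233.2, S_uud = 116.6, S_udd = 58.31, S_ddd = 29.15
Terminal payoffs (K − S): max(-127.2, 0) = 0, max(-10.62, 0) = 0, max(47.69, 0) = 47.69, max(76.84, 0) = 76.84
Node uu (S = 166.6): continuation = e^(−0.09)·[0.5631·0.0000 + 0.4369·0.0000] = 0.0000; exercise value = 0.0000 ≤ continuation, so V_uu = 0.0000
Node ud (S = 83.3): continuation = e^(−0.09)·[0.5631·0.0000 + 0.4369·47.6900] = 19.0422; exercise value = 22.7000 > continuation, so V_ud = 22.7000 (exercise)
Node dd (S = 41.65): continuation = e^(−0.09)·[0.5631·47.6900 + 0.4369·76.8450] = 55.2267; exercise value = 64.3500 > continuation, so V_dd = 64.3500 (exercise)
Node u (S = 119): continuation = e^(−0.09)·[0.5631·0.0000 + 0.4369·22.7000] = 9.0639; exercise value = 0.0000 ≤ continuation, so V_u = 9.0639
Node d (S = 59.5): continuation = e^(−0.09)·[0.5631·22.7000 + 0.4369·64.3500] = 37.3767; exercise value = 46.5000 > continuation, so V_d = 46.5000 (exercise)
Node 0 (S = 85): continuation = e^(−0.09)·[0.5631·9.0639 + 0.4369·46.5000] = 23.2317; exercise value = 21.0000 ≤ continuation, so V_0 = 23.2317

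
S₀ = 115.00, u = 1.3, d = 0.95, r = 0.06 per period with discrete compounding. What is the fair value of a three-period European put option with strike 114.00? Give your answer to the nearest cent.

4.17

Risk-neutral probability p = (1 + 0.06 − 0.95)/(1.3 − 0.95) = 0.1100/0.3500 = 0.3143
Terminal stock prices: S_uuu = 252.7, S_uud = 184.6, S_udd = 134.9, S_ddd = 98.6
Terminal payoffs (K − S): max(-138.7, 0) = 0, max(-70.63, 0) = 0, max(-20.92, 0) = 0, max(15.4, 0) = 15.4
Node uu (S = 194.4): V_uu = 1/1.06·[0.3143·0.0000 + 0.6857·0.0000] = 0.0000
Node ud (S = 142): V_ud = 1/1.06·[0.3143·0.0000 + 0.6857·0.0000] = 0.0000
Node dd (S = 103.8): V_dd = 1/1.06·[0.3143·0.0000 + 0.6857·15.4019] = 9.9635
Node u (S = 149.5): V_u = 1/1.06·[0.3143·0.0000 + 0.6857·0.0000] = 0.0000
Node d (S = 109.2): V_d = 1/1.06·[0.3143·0.0000 + 0.6857·9.9635] = 6.4454
Node 0 (S = 115): V_0 = 1/1.06·[0.3143·0.0000 + 0.6857·6.4454] = 4.1695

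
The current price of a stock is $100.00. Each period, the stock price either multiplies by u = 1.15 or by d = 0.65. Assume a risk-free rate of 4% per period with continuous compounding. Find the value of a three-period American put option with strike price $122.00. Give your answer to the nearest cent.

$23.67

Risk-neutral probability p = (e^0.04 − 0.65)/(1.15 − 0.65) = 0.3908/0.5000 = 0.7816
Terminal stock prices: S_uuu = 152.1, S_uud = 85.96, S_udd = 48.59, S_ddd = 27.46
Terminal payoffs (K − S): max(-30.09, 0) = 0, max(36.04, 0) = 36.04, max(73.41, 0) = 73.41, max(94.54, 0) = 94.54
Node uu (S = 132.2): continuation = e^(−0.04)·[0.7816·0.0000 + 0.2184·36.0375] = 7.5612; exercise value = 0.0000 ≤ continuation, so V_uu = 7.5612
Node ud (S = 74.75): continuation = e^(−0.04)·[0.7816·36.0375 + 0.2184·73.4125] = 42.4663; exercise value = 47.2500 > continuation, so V_ud = 47.2500 (exercise)
Node dd (S = 42.25): continuation = e^(−0.04)·[0.7816·73.4125 + 0.2184·94.5375] = 74.9663; exercise value = 79.7500 > continuation, so V_dd = 79.7500 (exercise)
Node u (S = 115): continuation = e^(−0.04)·[0.7816·7.5612 + 0.2184·47.2500] = 15.5921; exercise value = 7.0000 ≤ continuation, so V_u = 15.5921
Node d (S = 65): continuation = e^(−0.04)·[0.7816·47.2500 + 0.2184·79.7500] = 52.2163; exercise value = 57.0000 > continuation, so V_d = 57.0000 (exercise)
Node 0 (S = 100): continuation = e^(−0.04)·[0.7816·15.5921 + 0.2184·57.0000] = 23.6687; exercise value = 22.0000 ≤ continuation, so V_0 = 23.6687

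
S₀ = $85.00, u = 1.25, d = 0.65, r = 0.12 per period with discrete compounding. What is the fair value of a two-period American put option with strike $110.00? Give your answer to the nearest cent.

$25.00

Risk-neutral probability p = (1 + 0.12 − 0.65)/(1.25 − 0.65) = 0.4700/0.6000 = 0.7833
Terminal stock prices: S_uu = 132.8, S_ud = 69.06, S_dd = 35.91
Terminal payoffs (K − S): max(-22.81, 0) = 0, max(40.94, 0) = 40.94, max(74.09, 0) = 74.09
Node u (S = 106.2): continuation = 1/1.12·[0.7833·0.0000 + 0.2167·40.9375] = 7.9195; exercise value = 3.7500 ≤ continuation, so V_u = 7.9195
Node d (S = 55.25): continuation = 1/1.12·[0.7833·40.9375 + 0.2167·74.0875] = 42.9643; exercise value = 54.7500 > continuation, so V_d = 54.7500 (exercise)
Node 0 (S = 85): continuation = 1/1.12·[0.7833·7.9195 + 0.2167·54.7500] = 16.1304; exercise value = 25.0000 > continuation, so V_0 = 25.0000 (exercise)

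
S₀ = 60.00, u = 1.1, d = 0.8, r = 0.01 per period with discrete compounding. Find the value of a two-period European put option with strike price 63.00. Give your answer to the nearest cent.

6.37

Risk-neutral probability p = (1 + 0.01 − 0.8)/(1.1 − 0.8) = 0.2100/0.3000 = 0.7000
Terminal stock prices: S_uu = 72.6, S_ud = 52.8, S_dd = 38.4
Terminal payoffs (K − S): max(-9.6, 0) = 0, max(10.2, 0) = 10.2, max(24.6, 0) = 24.6
Node u (S = 66): V_u = 1/1.01·[0.7000·0.0000 + 0.3000·10.2000] = 3.0297
Node d (S = 48): V_d = 1/1.01·[0.7000·10.2000 + 0.3000·24.6000] = 14.3762
Node 0 (S = 60): V_0 = 1/1.01·[0.7000·3.0297 + 0.3000·14.3762] = 6.3700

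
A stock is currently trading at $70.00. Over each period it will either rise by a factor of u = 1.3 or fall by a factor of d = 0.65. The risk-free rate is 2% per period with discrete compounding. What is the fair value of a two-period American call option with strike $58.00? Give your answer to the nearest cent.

$19.32

Risk-neutral probability p = (1 + 0.02 − 0.65)/(1.3 − 0.65) = 0.3700/0.6500 = 0.5692
Terminal stock prices: S_uu = 118.3, S_ud = 59.15, S_dd = 29.58
Terminal payoffs (S − K): max(60.3, 0) = 60.3, max(1.15, 0) = 1.15, max(-28.42, 0) = 0
Node u (S = 91): continuation = 1/1.02·[0.5692·60.3000 + 0.4308·1.1500] = 34.1373; exercise value = 33.0000 ≤ continuation, so V_u = 34.1373
Node d (S = 45.5): continuation = 1/1.02·[0.5692·1.1500 + 0.4308·0.0000] = 0.6418; exercise value = 0.0000 ≤ continuation, so V_d = 0.6418
Node 0 (S = 70): continuation = 1/1.02·[0.5692·34.1373 + 0.4308·0.6418] = 19.3220; exercise value = 12.0000 ≤ continuation, so V_0 = 19.3220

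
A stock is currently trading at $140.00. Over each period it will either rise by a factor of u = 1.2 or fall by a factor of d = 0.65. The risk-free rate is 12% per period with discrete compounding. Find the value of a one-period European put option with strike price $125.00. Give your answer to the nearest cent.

Risk-neutral probability p = (1 + 0.12 − 0.65)/(1.2 − 0.65) = 0.4700/0.5500 = 0.8545
Terminal stock prices: S_u = 168, S_d = 91
Terminal payoffs (K − S): max(-43, 0) = 0, max(34, 0) = 34
Node 0 (S = 140): V_0 = 1/1.12·[0.8545·0.0000 + 0.1455·34.0000] = 4.4156

$4.42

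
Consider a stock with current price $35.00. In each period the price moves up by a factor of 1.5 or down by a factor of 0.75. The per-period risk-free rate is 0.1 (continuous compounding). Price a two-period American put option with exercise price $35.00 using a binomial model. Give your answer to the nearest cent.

$4.17

Risk-neutral probability p = (e^0.1 − 0.75)/(1.5 − 0.75) = 0.3552/0.7500 = 0.4736
Terminal stock prices: S_uu = 78.75, S_ud = 39.38, S_dd = 19.69
Terminal payoffs (K − S): max(-43.75, 0) = 0, max(-4.375, 0) = 0, max(15.31, 0) = 15.31
Node u (S = 52.5): continuation = e^(−0.1)·[0.4736·0.0000 + 0.5264·0.0000] = 0.0000; exercise value = 0.0000 ≤ continuation, so V_u = 0.0000
Node d (S = 26.25): continuation = e^(−0.1)·[0.4736·0.0000 + 0.5264·15.3125] = 7.2940; exercise value = 8.7500 > continuation, so V_d = 8.7500 (exercise)
Node 0 (S = 35): continuation = e^(−0.1)·[0.4736·0.0000 + 0.5264·8.7500] = 4.1680; exercise value = 0.0000 ≤ continuation, so V_0 = 4.1680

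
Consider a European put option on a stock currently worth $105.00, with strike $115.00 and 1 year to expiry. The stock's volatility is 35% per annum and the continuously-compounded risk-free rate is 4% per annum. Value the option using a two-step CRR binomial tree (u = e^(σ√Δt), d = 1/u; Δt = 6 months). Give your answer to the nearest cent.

$18.10

CRR parameters: u = e^(σ√Δt) = e^(0.35·√0.5) = 1.2808, d = 1/u = 0.7808
Per-period rate: rΔt = 0.04·0.5 = 0.02, so R = e^0.02 = 1.0202
Risk-neutral probability p = (e^0.02 − 0.7808)/(1.2808 − 0.7808) = 0.2394/0.5000 = 0.4788
Terminal stock prices: S_uu = 172.2, S_ud = 105, S_dd = 64.01
Terminal payoffs (K − S): max(-57.25, 0) = 0, max(10, 0) = 10, max(50.99, 0) = 50.99
Node u (S = 134.5): V_u = e^(−0.02)·[0.4788·0.0000 + 0.5212·10.0000] = 5.1084
Node d (S = 81.98): V_d = e^(−0.02)·[0.4788·10.0000 + 0.5212·50.9934] = 30.7430
Node 0 (S = 105): V_0 = e^(−0.02)·[0.4788·5.1084 + 0.5212·30.7430] = 18.1024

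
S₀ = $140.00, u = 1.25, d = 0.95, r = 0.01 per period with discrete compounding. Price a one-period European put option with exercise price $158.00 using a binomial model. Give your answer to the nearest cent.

Risk-neutral probability p = (1 + 0.01 − 0.95)/(1.25 − 0.95) = 0.0600/0.3000 = 0.2000
Terminal stock prices: S_u = 175, S_d = 133
Terminal payoffs (K − S): max(-17, 0) = 0, max(25, 0) = 25
Node 0 (S = 140): V_0 = 1/1.01·[0.2000·0.0000 + 0.8000·25.0000] = 19.8020

$19.80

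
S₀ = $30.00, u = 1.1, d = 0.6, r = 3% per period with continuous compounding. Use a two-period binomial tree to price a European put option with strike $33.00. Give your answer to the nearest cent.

Risk-neutral probability p = (e^0.03 − 0.6)/(1.1 − 0.6) = 0.4305/0.5000 = 0.8609
Terminal stock prices: S_uu = 36.3, S_ud = 19.8, S_dd = 10.8
Terminal payoffs (K − S): max(-3.3, 0) = 0, max(13.2, 0) = 13.2, max(22.2, 0) = 22.2
Node u (S = 33): V_u = e^(−0.03)·[0.8609·0.0000 + 0.1391·13.2000] = 1.7817
Node d (S = 18): V_d = e^(−0.03)·[0.8609·13.2000 + 0.1391·22.2000] = 14.0247
Node 0 (S = 30): V_0 = e^(−0.03)·[0.8609·1.7817 + 0.1391·14.0247] = 3.3816

$3.38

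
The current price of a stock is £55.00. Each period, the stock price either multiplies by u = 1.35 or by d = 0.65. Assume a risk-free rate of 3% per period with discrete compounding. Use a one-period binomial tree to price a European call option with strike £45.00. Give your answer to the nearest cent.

Risk-neutral probability p = (1 + 0.03 − 0.65)/(1.35 − 0.65) = 0.3800/0.7000 = 0.5429
Terminal stock prices: S_u = 74.25, S_d = 35.75
Terminal payoffs (S − K): max(29.25, 0) = 29.25, max(-9.25, 0) = 0
Node 0 (S = 55): V_0 = 1/1.03·[0.5429·29.2500 + 0.4571·0.0000] = 15.4161

£15.42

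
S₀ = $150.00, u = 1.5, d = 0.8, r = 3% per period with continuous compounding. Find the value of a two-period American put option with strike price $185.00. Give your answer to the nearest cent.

Risk-neutral probability p = (e^0.03 − 0.8)/(1.5 − 0.8) = 0.2305/0.7000 = 0.3292
Terminal stock prices: S_uu = 337.5, S_ud = 180, S_dd = 96
Terminal payoffs (K − S): max(-152.5, 0) = 0, max(5, 0) = 5, max(89, 0) = 89
Node u (S = 225): continuation = e^(−0.03)·[0.3292·0.0000 + 0.6708·5.0000] = 3.2548; exercise value = 0.0000 ≤ continuation, so V_u = 3.2548
Node d (S = 120): continuation = e^(−0.03)·[0.3292·5.0000 + 0.6708·89.0000] = 59.5324; exercise value = 65.0000 > continuation, so V_d = 65.0000 (exercise)
Node 0 (S = 150): continuation = e^(−0.03)·[0.3292·3.2548 + 0.6708·65.0000] = 43.3519; exercise value = 35.0000 ≤ continuation, so V_0 = 43.3519

$43.35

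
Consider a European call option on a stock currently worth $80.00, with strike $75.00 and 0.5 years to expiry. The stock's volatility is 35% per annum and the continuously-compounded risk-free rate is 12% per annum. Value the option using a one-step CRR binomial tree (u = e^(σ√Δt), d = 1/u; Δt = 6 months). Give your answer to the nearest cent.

CRR parameters: u = e^(σ√Δt) = e^(0.35·√0.5) = 1.2808, d = 1/u = 0.7808
Per-period rate: rΔt = 0.12·0.5 = 0.06, so R = e^0.06 = 1.0618
Risk-neutral probability p = (e^0.06 − 0.7808)/(1.2808 − 0.7808) = 0.2811/0.5000 = 0.5621
Terminal stock prices: S_u = 102.5, S_d = 62.46
Terminal payoffs (S − K): max(27.46, 0) = 27.46, max(-12.54, 0) = 0
Node 0 (S = 80): V_0 = e^(−0.06)·[0.5621·27.4643 + 0.4379·0.0000] = 14.5388

$14.54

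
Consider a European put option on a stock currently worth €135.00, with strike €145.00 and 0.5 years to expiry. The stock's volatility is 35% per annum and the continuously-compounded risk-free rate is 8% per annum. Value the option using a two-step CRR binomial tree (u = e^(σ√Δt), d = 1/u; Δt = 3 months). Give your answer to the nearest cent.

€16.13

CRR parameters: u = e^(σ√Δt) = e^(0.35·√0.25) = 1.1912, d = 1/u = 0.8395
Per-period rate: rΔt = 0.08·0.25 = 0.02, so R = e^0.02 = 1.0202
Risk-neutral probability p = (e^0.02 − 0.8395)/(1.1912 − 0.8395) = 0.1807/0.3518 = 0.5138
Terminal stock prices: S_uu = 191.6, S_ud = 135, S_dd = 95.13
Terminal payoffs (K − S): max(-46.57, 0) = 0, max(10, 0) = 10, max(49.87, 0) = 49.87
Node u (S = 160.8): V_u = e^(−0.02)·[0.5138·0.0000 + 0.4862·10.0000] = 4.7659
Node d (S = 113.3): V_d = e^(−0.02)·[0.5138·10.0000 + 0.4862·49.8671] = 28.8021
Node 0 (S = 135): V_0 = e^(−0.02)·[0.5138·4.7659 + 0.4862·28.8021] = 16.1268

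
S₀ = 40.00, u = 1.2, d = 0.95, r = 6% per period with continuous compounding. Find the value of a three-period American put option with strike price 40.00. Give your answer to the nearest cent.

1.06

Risk-neutral probability p = (e^0.06 − 0.95)/(1.2 − 0.95) = 0.1118/0.2500 = 0.4473
Terminal stock prices: S_uuu = 69.12, S_uud = 54.72, S_udd = 43.32, S_ddd = 34.29
Terminal payoffs (K − S): max(-29.12, 0) = 0, max(-14.72, 0) = 0, max(-3.32, 0) = 0, max(5.705, 0) = 5.705
Node uu (S = 57.6): continuation = e^(−0.06)·[0.4473·0.0000 + 0.5527·0.0000] = 0.0000; exercise value = 0.0000 ≤ continuation, so V_uu = 0.0000
Node ud (S = 45.6): continuation = e^(−0.06)·[0.4473·0.0000 + 0.5527·0.0000] = 0.0000; exercise value = 0.0000 ≤ continuation, so V_ud = 0.0000
Node dd (S = 36.1): continuation = e^(−0.06)·[0.4473·0.0000 + 0.5527·5.7050] = 2.9693; exercise value = 3.9000 > continuation, so V_dd = 3.9000 (exercise)
Node u (S = 48): continuation = e^(−0.06)·[0.4473·0.0000 + 0.5527·0.0000] = 0.0000; exercise value = 0.0000 ≤ continuation, so V_u = 0.0000
Node d (S = 38): continuation = e^(−0.06)·[0.4473·0.0000 + 0.5527·3.9000] = 2.0298; exercise value = 2.0000 ≤ continuation, so V_d = 2.0298
Node 0 (S = 40): continuation = e^(−0.06)·[0.4473·0.0000 + 0.5527·2.0298] = 1.0565; exercise value = 0.0000 ≤ continuation, so V_0 = 1.0565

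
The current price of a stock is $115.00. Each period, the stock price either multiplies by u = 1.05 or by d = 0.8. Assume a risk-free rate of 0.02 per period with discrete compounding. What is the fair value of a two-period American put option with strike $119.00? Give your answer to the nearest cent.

Risk-neutral probability p = (1 + 0.02 − 0.8)/(1.05 − 0.8) = 0.2200/0.2500 = 0.8800
Terminal stock prices: S_uu = 126.8, S_ud = 96.6, S_dd = 73.6
Terminal payoffs (K − S): max(-7.788, 0) = 0, max(22.4, 0) = 22.4, max(45.4, 0) = 45.4
Node u (S = 120.8): continuation = 1/1.02·[0.8800·0.0000 + 0.1200·22.4000] = 2.6353; exercise value = 0.0000 ≤ continuation, so V_u = 2.6353
Node d (S = 92): continuation = 1/1.02·[0.8800·22.4000 + 0.1200·45.4000] = 24.6667; exercise value = 27.0000 > continuation, so V_d = 27.0000 (exercise)
Node 0 (S = 115): continuation = 1/1.02·[0.8800·2.6353 + 0.1200·27.0000] = 5.4501; exercise value = 4.0000 ≤ continuation, so V_0 = 5.4501

$5.45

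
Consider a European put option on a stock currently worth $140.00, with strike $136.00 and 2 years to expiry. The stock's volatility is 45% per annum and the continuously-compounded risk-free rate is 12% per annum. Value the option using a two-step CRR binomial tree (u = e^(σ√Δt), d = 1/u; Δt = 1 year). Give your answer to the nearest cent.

$13.96

CRR parameters: u = e^(σ√Δt) = e^(0.45·√1) = 1.5683, d = 1/u = 0.6376
Per-period rate: rΔt = 0.12·1 = 0.12, so R = e^0.12 = 1.1275
Risk-neutral probability p = (e^0.12 − 0.6376)/(1.5683 − 0.6376) = 0.4899/0.9307 = 0.5264
Terminal stock prices: S_uu = 344.3, S_ud = 140, S_dd = 56.92
Terminal payoffs (K − S): max(-208.3, 0) = 0, max(-4, 0) = 0, max(79.08, 0) = 79.08
Node u (S = 219.6): V_u = e^(−0.12)·[0.5264·0.0000 + 0.4736·0.0000] = 0.0000
Node d (S = 89.27): V_d = e^(−0.12)·[0.5264·0.0000 + 0.4736·79.0802] = 33.2206
Node 0 (S = 140): V_0 = e^(−0.12)·[0.5264·0.0000 + 0.4736·33.2206] = 13.9555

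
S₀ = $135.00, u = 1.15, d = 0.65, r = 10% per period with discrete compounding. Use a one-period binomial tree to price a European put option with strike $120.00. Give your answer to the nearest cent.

Risk-neutral probability p = (1 + 0.1 − 0.65)/(1.15 − 0.65) = 0.4500/0.5000 = 0.9000
Terminal stock prices: S_u = 155.2, S_d = 87.75
Terminal payoffs (K − S): max(-35.25, 0) = 0, max(32.25, 0) = 32.25
Node 0 (S = 135): V_0 = 1/1.1·[0.9000·0.0000 + 0.1000·32.2500] = 2.9318

$2.93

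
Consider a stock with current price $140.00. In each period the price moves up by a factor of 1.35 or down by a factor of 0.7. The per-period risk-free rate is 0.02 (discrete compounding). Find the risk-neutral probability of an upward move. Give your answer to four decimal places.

p = 0.4923

Risk-neutral probability p = (1 + 0.02 − 0.7)/(1.35 − 0.7) = 0.3200/0.6500 = 0.4923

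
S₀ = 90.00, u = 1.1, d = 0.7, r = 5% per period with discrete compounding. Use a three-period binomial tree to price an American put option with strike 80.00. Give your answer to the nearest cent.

3.40

Risk-neutral probability p = (1 + 0.05 − 0.7)/(1.1 − 0.7) = 0.3500/0.4000 = 0.8750
Terminal stock prices: S_uuu = 119.8, S_uud = 76.23, S_udd = 48.51, S_ddd = 30.87
Terminal payoffs (K − S): max(-39.79, 0) = 0, max(3.77, 0) = 3.77, max(31.49, 0) = 31.49, max(49.13, 0) = 49.13
Node uu (S = 108.9): continuation = 1/1.05·[0.8750·0.0000 + 0.1250·3.7700] = 0.4488; exercise value = 0.0000 ≤ continuation, so V_uu = 0.4488
Node ud (S = 69.3): continuation = 1/1.05·[0.8750·3.7700 + 0.1250·31.4900] = 6.8905; exercise value = 10.7000 > continuation, so V_ud = 10.7000 (exercise)
Node dd (S = 44.1): continuation = 1/1.05·[0.8750·31.4900 + 0.1250·49.1300] = 32.0905; exercise value = 35.9000 > continuation, so V_dd = 35.9000 (exercise)
Node u (S = 99): continuation = 1/1.05·[0.8750·0.4488 + 0.1250·10.7000] = 1.6478; exercise value = 0.0000 ≤ continuation, so V_u = 1.6478
Node d (S = 63): continuation = 1/1.05·[0.8750·10.7000 + 0.1250·35.9000] = 13.1905; exercise value = 17.0000 > continuation, so V_d = 17.0000 (exercise)
Node 0 (S = 90): continuation = 1/1.05·[0.8750·1.6478 + 0.1250·17.0000] = 3.3970; exercise value = 0.0000 ≤ continuation, so V_0 = 3.3970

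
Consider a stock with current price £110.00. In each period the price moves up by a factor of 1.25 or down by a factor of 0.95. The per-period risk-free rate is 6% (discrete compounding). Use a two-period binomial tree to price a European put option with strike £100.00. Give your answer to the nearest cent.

£0.26

Risk-neutral probability p = (1 + 0.06 − 0.95)/(1.25 − 0.95) = 0.1100/0.3000 = 0.3667
Terminal stock prices: S_uu = 171.9, S_ud = 130.6, S_dd = 99.27
Terminal payoffs (K − S): max(-71.88, 0) = 0, max(-30.62, 0) = 0, max(0.725, 0) = 0.725
Node u (S = 137.5): V_u = 1/1.06·[0.3667·0.0000 + 0.6333·0.0000] = 0.0000
Node d (S = 104.5): V_d = 1/1.06·[0.3667·0.0000 + 0.6333·0.7250] = 0.4332
Node 0 (S = 110): V_0 = 1/1.06·[0.3667·0.0000 + 0.6333·0.4332] = 0.2588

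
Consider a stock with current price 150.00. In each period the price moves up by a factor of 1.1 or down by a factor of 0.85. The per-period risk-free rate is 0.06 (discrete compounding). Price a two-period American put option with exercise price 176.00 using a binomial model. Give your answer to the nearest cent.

Risk-neutral probability p = (1 + 0.06 − 0.85)/(1.1 − 0.85) = 0.2100/0.2500 = 0.8400
Terminal stock prices: S_uu = 181.5, S_ud = 140.2, S_dd = 108.4
Terminal payoffs (K − S): max(-5.5, 0) = 0, max(35.75, 0) = 35.75, max(67.63, 0) = 67.63
Node u (S = 165): continuation = 1/1.06·[0.8400·0.0000 + 0.1600·35.7500] = 5.3962; exercise value = 11.0000 > continuation, so V_u = 11.0000 (exercise)
Node d (S = 127.5): continuation = 1/1.06·[0.8400·35.7500 + 0.1600·67.6250] = 38.5377; exercise value = 48.5000 > continuation, so V_d = 48.5000 (exercise)
Node 0 (S = 150): continuation = 1/1.06·[0.8400·11.0000 + 0.1600·48.5000] = 16.0377; exercise value = 26.0000 > continuation, so V_0 = 26.0000 (exercise)

26.00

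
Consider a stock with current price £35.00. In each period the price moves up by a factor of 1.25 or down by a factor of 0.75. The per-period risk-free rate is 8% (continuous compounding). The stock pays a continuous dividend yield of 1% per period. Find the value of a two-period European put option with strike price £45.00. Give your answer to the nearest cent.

Per-period risk-free factor R = e^0.08 = 1.0833; dividend-adjusted growth = e^(0.08−0.01) = 1.0725.
Risk-neutral probability p = (1.0725 − 0.75)/(1.25 − 0.75) = 0.3225/0.5000 = 0.6450
Terminal stock prices: S_uu = 54.69, S_ud = 32.81, S_dd = 19.69
Terminal payoffs (K − S): max(-9.688, 0) = 0, max(12.19, 0) = 12.19, max(25.31, 0) = 25.31
Node u (S = 43.75): V_u = e^(−0.08)·[0.6450·0.0000 + 0.3550·12.1875] = 3.9937
Node d (S = 26.25): V_d = e^(−0.08)·[0.6450·12.1875 + 0.3550·25.3125] = 15.5514
Node 0 (S = 35): V_0 = e^(−0.08)·[0.6450·3.9937 + 0.3550·15.5514] = 7.4740

£7.47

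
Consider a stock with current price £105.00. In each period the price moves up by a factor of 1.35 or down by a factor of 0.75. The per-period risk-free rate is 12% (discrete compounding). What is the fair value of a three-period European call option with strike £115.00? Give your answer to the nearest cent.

Risk-neutral probability p = (1 + 0.12 − 0.75)/(1.35 − 0.75) = 0.3700/0.6000 = 0.6167
Terminal stock prices: S_uuu = 258.3, S_uud = 143.5, S_udd = 79.73, S_ddd = 44.3
Terminal payoffs (S − K): max(143.3, 0) = 143.3, max(28.52, 0) = 28.52, max(-35.27, 0) = 0, max(-70.7, 0) = 0
Node uu (S = 191.4): V_uu = 1/1.12·[0.6167·143.3394 + 0.3833·28.5219] = 88.6839
Node ud (S = 106.3): V_ud = 1/1.12·[0.6167·28.5219 + 0.3833·0.0000] = 15.7040
Node dd (S = 59.06): V_dd = 1/1.12·[0.6167·0.0000 + 0.3833·0.0000] = 0.0000
Node u (S = 141.8): V_u = 1/1.12·[0.6167·88.6839 + 0.3833·15.7040] = 54.2038
Node d (S = 78.75): V_d = 1/1.12·[0.6167·15.7040 + 0.3833·0.0000] = 8.6466
Node 0 (S = 105): V_0 = 1/1.12·[0.6167·54.2038 + 0.3833·8.6466] = 32.8038

£32.80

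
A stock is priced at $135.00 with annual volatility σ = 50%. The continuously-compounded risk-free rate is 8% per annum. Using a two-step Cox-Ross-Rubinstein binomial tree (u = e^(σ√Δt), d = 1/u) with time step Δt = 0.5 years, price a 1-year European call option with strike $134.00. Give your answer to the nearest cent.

$28.85

CRR parameters: u = e^(σ√Δt) = e^(0.5·√0.5) = 1.4241, d = 1/u = 0.7022
Per-period rate: rΔt = 0.08·0.5 = 0.04, so R = e^0.04 = 1.0408
Risk-neutral probability p = (e^0.04 − 0.7022)/(1.4241 − 0.7022) = 0.3386/0.7219 = 0.4691
Terminal stock prices: S_uu = 273.8, S_ud = 135, S_dd = 66.56
Terminal payoffs (S − K): max(139.8, 0) = 139.8, max(1, 0) = 1, max(-67.44, 0) = 0
Node u (S = 192.3): V_u = e^(−0.04)·[0.4691·139.7955 + 0.5309·1.0000] = 63.5103
Node d (S = 94.8): V_d = e^(−0.04)·[0.4691·1.0000 + 0.5309·0.0000] = 0.4507
Node 0 (S = 135): V_0 = e^(−0.04)·[0.4691·63.5103 + 0.5309·0.4507] = 28.8514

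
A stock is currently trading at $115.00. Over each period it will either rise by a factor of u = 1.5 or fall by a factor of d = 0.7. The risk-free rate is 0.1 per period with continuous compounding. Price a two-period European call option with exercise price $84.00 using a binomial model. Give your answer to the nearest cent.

Risk-neutral probability p = (e^0.1 − 0.7)/(1.5 − 0.7) = 0.4052/0.8000 = 0.5065
Terminal stock prices: S_uu = 258.8, S_ud = 120.7, S_dd = 56.35
Terminal payoffs (S − K): max(174.8, 0) = 174.8, max(36.75, 0) = 36.75, max(-27.65, 0) = 0
Node u (S = 172.5): V_u = e^(−0.1)·[0.5065·174.7500 + 0.4935·36.7500] = 96.4937
Node d (S = 80.5): V_d = e^(−0.1)·[0.5065·36.7500 + 0.4935·0.0000] = 16.8413
Node 0 (S = 115): V_0 = e^(−0.1)·[0.5065·96.4937 + 0.4935·16.8413] = 51.7407

$51.74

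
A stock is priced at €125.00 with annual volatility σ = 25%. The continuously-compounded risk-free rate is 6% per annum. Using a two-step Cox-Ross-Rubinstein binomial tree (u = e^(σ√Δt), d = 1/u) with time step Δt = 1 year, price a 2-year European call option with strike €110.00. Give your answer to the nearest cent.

CRR parameters: u = e^(σ√Δt) = e^(0.25·√1) = 1.2840, d = 1/u = 0.7788
Per-period rate: rΔt = 0.06·1 = 0.06, so R = e^0.06 = 1.0618
Risk-neutral probability p = (e^0.06 − 0.7788)/(1.2840 − 0.7788) = 0.2830/0.5052 = 0.5602
Terminal stock prices: S_uu = 206.1, S_ud = 125, S_dd = 75.82
Terminal payoffs (S − K): max(96.09, 0) = 96.09, max(15, 0) = 15, max(-34.18, 0) = 0
Node u (S = 160.5): V_u = e^(−0.06)·[0.5602·96.0902 + 0.4398·15.0000] = 56.9091
Node d (S = 97.35): V_d = e^(−0.06)·[0.5602·15.0000 + 0.4398·0.0000] = 7.9139
Node 0 (S = 125): V_0 = e^(−0.06)·[0.5602·56.9091 + 0.4398·7.9139] = 33.3025

€33.30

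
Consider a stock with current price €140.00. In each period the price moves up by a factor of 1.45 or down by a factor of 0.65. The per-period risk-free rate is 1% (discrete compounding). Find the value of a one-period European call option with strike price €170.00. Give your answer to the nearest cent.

€14.70

Risk-neutral probability p = (1 + 0.01 − 0.65)/(1.45 − 0.65) = 0.3600/0.8000 = 0.4500
Terminal stock prices: S_u = 203, S_d = 91
Terminal payoffs (S − K): max(33, 0) = 33, max(-79, 0) = 0
Node 0 (S = 140): V_0 = 1/1.01·[0.4500·33.0000 + 0.5500·0.0000] = 14.7030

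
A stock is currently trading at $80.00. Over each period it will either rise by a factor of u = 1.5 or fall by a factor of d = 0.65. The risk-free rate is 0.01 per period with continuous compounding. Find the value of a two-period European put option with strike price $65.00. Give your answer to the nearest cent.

$10.16

Risk-neutral probability p = (e^0.01 − 0.65)/(1.5 − 0.65) = 0.3601/0.8500 = 0.4236
Terminal stock prices: S_uu = 180, S_ud = 78, S_dd = 33.8
Terminal payoffs (K − S): max(-115, 0) = 0, max(-13, 0) = 0, max(31.2, 0) = 31.2
Node u (S = 120): V_u = e^(−0.01)·[0.4236·0.0000 + 0.5764·0.0000] = 0.0000
Node d (S = 52): V_d = e^(−0.01)·[0.4236·0.0000 + 0.5764·31.2000] = 17.8051
Node 0 (S = 80): V_0 = e^(−0.01)·[0.4236·0.0000 + 0.5764·17.8051] = 10.1609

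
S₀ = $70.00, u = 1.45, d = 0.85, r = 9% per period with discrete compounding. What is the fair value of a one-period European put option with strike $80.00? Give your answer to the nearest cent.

Risk-neutral probability p = (1 + 0.09 − 0.85)/(1.45 − 0.85) = 0.2400/0.6000 = 0.4000
Terminal stock prices: S_u = 101.5, S_d = 59.5
Terminal payoffs (K − S): max(-21.5, 0) = 0, max(20.5, 0) = 20.5
Node 0 (S = 70): V_0 = 1/1.09·[0.4000·0.0000 + 0.6000·20.5000] = 11.2844

$11.28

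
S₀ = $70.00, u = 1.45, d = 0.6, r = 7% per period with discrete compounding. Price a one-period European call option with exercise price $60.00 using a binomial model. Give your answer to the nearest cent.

Risk-neutral probability p = (1 + 0.07 − 0.6)/(1.45 − 0.6) = 0.4700/0.8500 = 0.5529
Terminal stock prices: S_u = 101.5, S_d = 42
Terminal payoffs (S − K): max(41.5, 0) = 41.5, max(-18, 0) = 0
Node 0 (S = 70): V_0 = 1/1.07·[0.5529·41.5000 + 0.4471·0.0000] = 21.4458

$21.45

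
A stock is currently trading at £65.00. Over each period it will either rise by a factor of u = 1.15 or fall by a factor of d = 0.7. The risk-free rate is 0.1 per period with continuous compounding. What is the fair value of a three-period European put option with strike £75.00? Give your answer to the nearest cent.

Risk-neutral probability p = (e^0.1 − 0.7)/(1.15 − 0.7) = 0.4052/0.4500 = 0.9004
Terminal stock prices: S_uuu = 98.86, S_uud = 60.17, S_udd = 36.63, S_ddd = 22.29
Terminal payoffs (K − S): max(-23.86, 0) = 0, max(14.83, 0) = 14.83, max(38.37, 0) = 38.37, max(52.71, 0) = 52.71
Node uu (S = 85.96): V_uu = e^(−0.1)·[0.9004·0.0000 + 0.0996·14.8263] = 1.3364
Node ud (S = 52.32): V_ud = e^(−0.1)·[0.9004·14.8263 + 0.0996·38.3725] = 15.5378
Node dd (S = 31.85): V_dd = e^(−0.1)·[0.9004·38.3725 + 0.0996·52.7050] = 36.0128
Node u (S = 74.75): V_u = e^(−0.1)·[0.9004·1.3364 + 0.0996·15.5378] = 2.4894
Node d (S = 45.5): V_d = e^(−0.1)·[0.9004·15.5378 + 0.0996·36.0128] = 15.9048
Node 0 (S = 65): V_0 = e^(−0.1)·[0.9004·2.4894 + 0.0996·15.9048] = 3.4617

£3.46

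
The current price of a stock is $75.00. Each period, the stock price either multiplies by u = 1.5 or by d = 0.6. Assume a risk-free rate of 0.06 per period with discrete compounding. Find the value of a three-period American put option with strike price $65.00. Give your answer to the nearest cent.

Risk-neutral probability p = (1 + 0.06 − 0.6)/(1.5 − 0.6) = 0.4600/0.9000 = 0.5111
Terminal stock prices: S_uuu = 253.1, S_uud = 101.2, S_udd = 40.5, S_ddd = 16.2
Terminal payoffs (K − S): max(-188.1, 0) = 0, max(-36.25, 0) = 0, max(24.5, 0) = 24.5, max(48.8, 0) = 48.8
Node uu (S = 168.8): continuation = 1/1.06·[0.5111·0.0000 + 0.4889·0.0000] = 0.0000; exercise value = 0.0000 ≤ continuation, so V_uu = 0.0000
Node ud (S = 67.5): continuation = 1/1.06·[0.5111·0.0000 + 0.4889·24.5000] = 11.2998; exercise value = 0.0000 ≤ continuation, so V_ud = 11.2998
Node dd (S = 27): continuation = 1/1.06·[0.5111·24.5000 + 0.4889·48.8000] = 34.3208; exercise value = 38.0000 > continuation, so V_dd = 38.0000 (exercise)
Node u (S = 112.5): continuation = 1/1.06·[0.5111·0.0000 + 0.4889·11.2998] = 5.2116; exercise value = 0.0000 ≤ continuation, so V_u = 5.2116
Node d (S = 45): continuation = 1/1.06·[0.5111·11.2998 + 0.4889·38.0000] = 22.9747; exercise value = 20.0000 ≤ continuation, so V_d = 22.9747
Node 0 (S = 75): continuation = 1/1.06·[0.5111·5.2116 + 0.4889·22.9747] = 13.1093; exercise value = 0.0000 ≤ continuation, so V_0 = 13.1093

$13.11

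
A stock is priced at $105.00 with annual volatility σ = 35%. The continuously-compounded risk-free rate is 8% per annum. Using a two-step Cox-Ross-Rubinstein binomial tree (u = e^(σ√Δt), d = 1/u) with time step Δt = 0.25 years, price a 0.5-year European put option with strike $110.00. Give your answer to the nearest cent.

$10.58

CRR parameters: u = e^(σ√Δt) = e^(0.35·√0.25) = 1.1912, d = 1/u = 0.8395
Per-period rate: rΔt = 0.08·0.25 = 0.02, so R = e^0.02 = 1.0202
Risk-neutral probability p = (e^0.02 − 0.8395)/(1.1912 − 0.8395) = 0.1807/0.3518 = 0.5138
Terminal stock prices: S_uu = 149, S_ud = 105, S_dd = 73.99
Terminal payoffs (K − S): max(-39, 0) = 0, max(5, 0) = 5, max(36.01, 0) = 36.01
Node u (S = 125.1): V_u = e^(−0.02)·[0.5138·0.0000 + 0.4862·5.0000] = 2.3829
Node d (S = 88.14): V_d = e^(−0.02)·[0.5138·5.0000 + 0.4862·36.0078] = 19.6789
Node 0 (S = 105): V_0 = e^(−0.02)·[0.5138·2.3829 + 0.4862·19.6789] = 10.5788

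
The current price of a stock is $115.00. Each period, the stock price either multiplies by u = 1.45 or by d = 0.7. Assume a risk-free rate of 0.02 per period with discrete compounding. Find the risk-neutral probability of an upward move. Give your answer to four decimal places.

Risk-neutral probability p = (1 + 0.02 − 0.7)/(1.45 − 0.7) = 0.3200/0.7500 = 0.4267

p = 0.4267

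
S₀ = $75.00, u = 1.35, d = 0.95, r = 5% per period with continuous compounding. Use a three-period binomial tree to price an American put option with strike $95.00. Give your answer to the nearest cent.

$20.00

Risk-neutral probability p = (e^0.05 − 0.95)/(1.35 − 0.95) = 0.1013/0.4000 = 0.2532
Terminal stock prices: S_uuu = 184.5, S_uud = 129.9, S_udd = 91.38, S_ddd = 64.3
Terminal payoffs (K − S): max(-89.53, 0) = 0, max(-34.85, 0) = 0, max(3.622, 0) = 3.622, max(30.7, 0) = 30.7
Node uu (S = 136.7): continuation = e^(−0.05)·[0.2532·0.0000 + 0.7468·0.0000] = 0.0000; exercise value = 0.0000 ≤ continuation, so V_uu = 0.0000
Node ud (S = 96.19): continuation = e^(−0.05)·[0.2532·0.0000 + 0.7468·3.6219] = 2.5730; exercise value = 0.0000 ≤ continuation, so V_ud = 2.5730
Node dd (S = 67.69): continuation = e^(−0.05)·[0.2532·3.6219 + 0.7468·30.6969] = 22.6793; exercise value = 27.3125 > continuation, so V_dd = 27.3125 (exercise)
Node u (S = 101.2): continuation = e^(−0.05)·[0.2532·0.0000 + 0.7468·2.5730] = 1.8278; exercise value = 0.0000 ≤ continuation, so V_u = 1.8278
Node d (S = 71.25): continuation = e^(−0.05)·[0.2532·2.5730 + 0.7468·27.3125] = 20.0224; exercise value = 23.7500 > continuation, so V_d = 23.7500 (exercise)
Node 0 (S = 75): continuation = e^(−0.05)·[0.2532·1.8278 + 0.7468·23.7500] = 17.3122; exercise value = 20.0000 > continuation, so V_0 = 20.0000 (exercise)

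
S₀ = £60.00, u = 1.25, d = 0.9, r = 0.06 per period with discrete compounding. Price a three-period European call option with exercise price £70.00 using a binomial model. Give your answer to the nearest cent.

Risk-neutral probability p = (1 + 0.06 − 0.9)/(1.25 − 0.9) = 0.1600/0.3500 = 0.4571
Terminal stock prices: S_uuu = 117.2, S_uud = 84.38, S_udd = 60.75, S_ddd = 43.74
Terminal payoffs (S − K): max(47.19, 0) = 47.19, max(14.38, 0) = 14.38, max(-9.25, 0) = 0, max(-26.26, 0) = 0
Node uu (S = 93.75): V_uu = 1/1.06·[0.4571·47.1875 + 0.5429·14.3750] = 27.7123
Node ud (S = 67.5): V_ud = 1/1.06·[0.4571·14.3750 + 0.5429·0.0000] = 6.1995
Node dd (S = 48.6): V_dd = 1/1.06·[0.4571·0.0000 + 0.5429·0.0000] = 0.0000
Node u (S = 75): V_u = 1/1.06·[0.4571·27.7123 + 0.5429·6.1995] = 15.1263
Node d (S = 54): V_d = 1/1.06·[0.4571·6.1995 + 0.5429·0.0000] = 2.6736
Node 0 (S = 60): V_0 = 1/1.06·[0.4571·15.1263 + 0.5429·2.6736] = 7.8927

£7.89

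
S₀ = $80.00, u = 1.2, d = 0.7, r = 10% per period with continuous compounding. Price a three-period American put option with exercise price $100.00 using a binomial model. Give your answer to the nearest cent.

$20.00

Risk-neutral probability p = (e^0.1 − 0.7)/(1.2 − 0.7) = 0.4052/0.5000 = 0.8103
Terminal stock prices: S_uuu = 138.2, S_uud = 80.64, S_udd = 47.04, S_ddd = 27.44
Terminal payoffs (K − S): max(-38.24, 0) = 0, max(19.36, 0) = 19.36, max(52.96, 0) = 52.96, max(72.56, 0) = 72.56
Node uu (S = 115.2): continuation = e^(−0.1)·[0.8103·0.0000 + 0.1897·19.3600] = 3.3224; exercise value = 0.0000 ≤ continuation, so V_uu = 3.3224
Node ud (S = 67.2): continuation = e^(−0.1)·[0.8103·19.3600 + 0.1897·52.9600] = 23.2837; exercise value = 32.8000 > continuation, so V_ud = 32.8000 (exercise)
Node dd (S = 39.2): continuation = e^(−0.1)·[0.8103·52.9600 + 0.1897·72.5600] = 51.2837; exercise value = 60.8000 > continuation, so V_dd = 60.8000 (exercise)
Node u (S = 96): continuation = e^(−0.1)·[0.8103·3.3224 + 0.1897·32.8000] = 8.0649; exercise value = 4.0000 ≤ continuation, so V_u = 8.0649
Node d (S = 56): continuation = e^(−0.1)·[0.8103·32.8000 + 0.1897·60.8000] = 34.4837; exercise value = 44.0000 > continuation, so V_d = 44.0000 (exercise)
Node 0 (S = 80): continuation = e^(−0.1)·[0.8103·8.0649 + 0.1897·44.0000] = 13.4642; exercise value = 20.0000 > continuation, so V_0 = 20.0000 (exercise)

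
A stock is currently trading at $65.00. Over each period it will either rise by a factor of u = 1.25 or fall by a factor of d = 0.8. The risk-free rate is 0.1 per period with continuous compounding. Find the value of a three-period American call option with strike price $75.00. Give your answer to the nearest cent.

$14.06

Risk-neutral probability p = (e^0.1 − 0.8)/(1.25 − 0.8) = 0.3052/0.4500 = 0.6782
Terminal stock prices: S_uuu = 127, S_uud = 81.25, S_udd = 52, S_ddd = 33.28
Terminal payoffs (S − K): max(51.95, 0) = 51.95, max(6.25, 0) = 6.25, max(-23, 0) = 0, max(-41.72, 0) = 0
Node uu (S = 101.6): continuation = e^(−0.1)·[0.6782·51.9531 + 0.3218·6.2500] = 33.6997; exercise value = 26.5625 ≤ continuation, so V_uu = 33.6997
Node ud (S = 65): continuation = e^(−0.1)·[0.6782·6.2500 + 0.3218·0.0000] = 3.8351; exercise value = 0.0000 ≤ continuation, so V_ud = 3.8351
Node dd (S = 41.6): continuation = e^(−0.1)·[0.6782·0.0000 + 0.3218·0.0000] = 0.0000; exercise value = 0.0000 ≤ continuation, so V_dd = 0.0000
Node u (S = 81.25): continuation = e^(−0.1)·[0.6782·33.6997 + 0.3218·3.8351] = 21.7957; exercise value = 6.2500 ≤ continuation, so V_u = 21.7957
Node d (S = 52): continuation = e^(−0.1)·[0.6782·3.8351 + 0.3218·0.0000] = 2.3533; exercise value = 0.0000 ≤ continuation, so V_d = 2.3533
Node 0 (S = 65): continuation = e^(−0.1)·[0.6782·21.7957 + 0.3218·2.3533] = 14.0597; exercise value = 0.0000 ≤ continuation, so V_0 = 14.0597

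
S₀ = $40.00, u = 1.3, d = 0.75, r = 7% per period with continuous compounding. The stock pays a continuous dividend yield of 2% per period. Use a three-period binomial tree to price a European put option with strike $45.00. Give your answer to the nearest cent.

$6.40

Per-period risk-free factor R = e^0.07 = 1.0725; dividend-adjusted growth = e^(0.07−0.02) = 1.0513.
Risk-neutral probability p = (1.0513 − 0.75)/(1.3 − 0.75) = 0.3013/0.5500 = 0.5478
Terminal stock prices: S_uuu = 87.88, S_uud = 50.7, S_udd = 29.25, S_ddd = 16.88
Terminal payoffs (K − S): max(-42.88, 0) = 0, max(-5.7, 0) = 0, max(15.75, 0) = 15.75, max(28.12, 0) = 28.12
Node uu (S = 67.6): V_uu = e^(−0.07)·[0.5478·0.0000 + 0.4522·0.0000] = 0.0000
Node ud (S = 39): V_ud = e^(−0.07)·[0.5478·0.0000 + 0.4522·15.7500] = 6.6412
Node dd (S = 22.5): V_dd = e^(−0.07)·[0.5478·15.7500 + 0.4522·28.1250] = 19.9033
Node u (S = 52): V_u = e^(−0.07)·[0.5478·0.0000 + 0.4522·6.6412] = 2.8003
Node d (S = 30): V_d = e^(−0.07)·[0.5478·6.6412 + 0.4522·19.9033] = 11.7843
Node 0 (S = 40): V_0 = e^(−0.07)·[0.5478·2.8003 + 0.4522·11.7843] = 6.3992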